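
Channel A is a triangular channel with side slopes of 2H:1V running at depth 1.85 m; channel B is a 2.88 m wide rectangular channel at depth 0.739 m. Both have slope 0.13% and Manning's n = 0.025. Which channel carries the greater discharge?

Channel A: For a triangular section with side slope z = 2: A = zy² = 2×1.85² = 6.845 m²; P = 2y√(1+z²) = 2×1.85×2.236 = 8.273 m. Hydraulic radius R = A/P = 6.845/8.273 = 0.8273 m. Q_A = (1/0.025)·6.845·0.8273^(2/3)·√0.0013 = 8.7 m³/s.
Channel B: Flow area A = b·y = 2.88 × 0.739 = 2.128 m². Wetted perimeter P = b + 2y = 2.88 + 2×0.739 = 4.358 m. Hydraulic radius R = A/P = 2.128/4.358 = 0.4884 m. Q_B = (1/0.025)·2.128·0.4884^(2/3)·√0.0013 = 1.904 m³/s.
Q_A = 8.7 m³/s vs Q_B = 1.904 m³/s, so channel A carries more.

channel A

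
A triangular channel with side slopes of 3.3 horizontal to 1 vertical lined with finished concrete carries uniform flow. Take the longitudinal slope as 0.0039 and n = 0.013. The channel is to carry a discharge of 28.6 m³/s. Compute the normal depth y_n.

Manning's equation rearranged: A R^(2/3) = nQ / (1·√S) = 0.013 × 28.6 / (√0.0039) = 5.954.
At y = 1.09 m: A R^(2/3) = 2.54 — short.
At y = 1.5 m: A R^(2/3) = 5.952 — ≈ 5.954.

y_n = 1.5 m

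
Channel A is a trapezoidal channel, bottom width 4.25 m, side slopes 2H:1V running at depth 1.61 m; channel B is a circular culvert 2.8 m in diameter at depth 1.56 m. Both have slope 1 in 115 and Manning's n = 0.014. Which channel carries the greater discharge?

channel A

Channel A: With bottom width b = 4.25 m and side slope z = 2: A = (b + zy)y = (4.25 + 2×1.61)×1.61 = 12.03 m²; P = b + 2y√(1+z²) = 4.25 + 2×1.61×2.236 = 11.45 m. Hydraulic radius R = A/P = 12.03/11.45 = 1.05 m. Q_A = (1/0.014)·12.03·1.05^(2/3)·√0.008696 = 82.77 m³/s.
Channel B: For a circular section of diameter D = 2.8 m at depth y = 1.56 m, the central angle is θ = 2 arccos(1 − 2y/D) = 3.371 rad. Then A = (D²/8)(θ − sin θ) = 3.526 m² and P = Dθ/2 = 4.719 m. Hydraulic radius R = A/P = 3.526/4.719 = 0.7472 m. Q_B = (1/0.014)·3.526·0.7472^(2/3)·√0.008696 = 19.34 m³/s.
Q_A = 82.77 m³/s vs Q_B = 19.34 m³/s, so channel A carries more.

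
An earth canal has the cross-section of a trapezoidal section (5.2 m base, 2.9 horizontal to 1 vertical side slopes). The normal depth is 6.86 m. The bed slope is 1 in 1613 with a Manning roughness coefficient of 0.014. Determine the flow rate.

Q = 725 m³/s

With bottom width b = 5.2 m and side slope z = 2.9: A = (b + zy)y = (5.2 + 2.9×6.86)×6.86 = 172.1 m²; P = b + 2y√(1+z²) = 5.2 + 2×6.86×3.068 = 47.29 m.
Hydraulic radius R = A/P = 172.1/47.29 = 3.64 m.
Manning's equation: Q = (1/n) A R^(2/3) S^(1/2) = (1/0.014) × 172.1 × 3.64^(2/3) × 0.00062^(1/2) = 725 m³/s.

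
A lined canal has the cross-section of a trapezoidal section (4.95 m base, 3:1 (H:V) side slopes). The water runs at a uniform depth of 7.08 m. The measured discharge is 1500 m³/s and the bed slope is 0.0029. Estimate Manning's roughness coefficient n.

n = 0.016

With bottom width b = 4.95 m and side slope z = 3: A = (b + zy)y = (4.95 + 3×7.08)×7.08 = 185.4 m²; P = b + 2y√(1+z²) = 4.95 + 2×7.08×3.162 = 49.73 m.
Hydraulic radius R = A/P = 185.4/49.73 = 3.729 m.
Rearranging Manning's equation: n = (1/Q) A R^(2/3) S^(1/2) = (1/1500) × 185.4 × 3.729^(2/3) × √0.0029 = 0.016.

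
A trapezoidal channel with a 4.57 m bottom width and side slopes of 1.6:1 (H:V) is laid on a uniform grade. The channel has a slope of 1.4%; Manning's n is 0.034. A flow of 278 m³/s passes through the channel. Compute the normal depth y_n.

y_n = 4.12 m

Manning's equation rearranged: A R^(2/3) = nQ / (1·√S) = 0.034 × 278 / (√0.014) = 79.88.
At y = 5.23 m: A R^(2/3) = 133.9 — high.
At y = 3.63 m: A R^(2/3) = 61.03 — low.
At y = 4.12 m: A R^(2/3) = 79.8 — close enough.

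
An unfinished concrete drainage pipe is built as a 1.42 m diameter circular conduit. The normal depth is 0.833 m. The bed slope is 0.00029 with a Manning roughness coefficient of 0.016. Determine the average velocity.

For a circular section of diameter D = 1.42 m at depth y = 0.833 m, the central angle is θ = 2 arccos(1 − 2y/D) = 3.49 rad. Then A = (D²/8)(θ − sin θ) = 0.9656 m² and P = Dθ/2 = 2.478 m.
Hydraulic radius R = A/P = 0.9656/2.478 = 0.3897 m.
From Manning's equation, V = (1/n) R^(2/3) S^(1/2) = (1/0.016) × 0.3897^(2/3) × 0.00029^(1/2) = 0.568 m/s.

V = 0.568 m/s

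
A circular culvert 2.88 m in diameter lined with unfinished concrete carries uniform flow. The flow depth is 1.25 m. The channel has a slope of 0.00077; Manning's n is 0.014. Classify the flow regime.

For a circular section of diameter D = 2.88 m at depth y = 1.25 m, the central angle is θ = 2 arccos(1 − 2y/D) = 2.877 rad. Then A = (D²/8)(θ − sin θ) = 2.712 m² and P = Dθ/2 = 4.143 m.
Hydraulic radius R = A/P = 2.712/4.143 = 0.6545 m.
V = (1/n) R^(2/3) √S = (1/0.014) × 0.6545^(2/3) × √0.00077 = 1.494 m/s. Hydraulic depth D_h = A/T = 2.712/2.855 = 0.9498 m.
Froude number Fr = V/√(g·D_h) = 1.494/√(9.81×0.9498) = 0.489, which is less than 1, so the flow is subcritical.

subcritical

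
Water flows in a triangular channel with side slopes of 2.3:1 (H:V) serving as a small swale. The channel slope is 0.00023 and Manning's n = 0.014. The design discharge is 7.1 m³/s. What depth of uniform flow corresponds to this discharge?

Manning's equation rearranged: A R^(2/3) = nQ / (1·√S) = 0.014 × 7.1 / (√0.00023) = 6.554.
Trying y = 1.51 m: A R^(2/3) = 4.104 — too small.
Trying y = 2.03 m: A R^(2/3) = 9.036 — too large.
Trying y = 1.8 m: A R^(2/3) = 6.557 — ≈ 6.554.

y_n = 1.8 m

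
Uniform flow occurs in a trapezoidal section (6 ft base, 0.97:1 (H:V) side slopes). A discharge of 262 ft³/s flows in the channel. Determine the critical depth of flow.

At critical depth, Q² T / (g A³) = 1, i.e. A³/T = Q²/g = 262²/32.2 = 2132.
Try y = 4.04 ft: A³/T = 4650 — high.
Try y = 2.88 ft: A³/T = 1402 — low.
Try y = 3.25 ft: A³/T = 2139 — matches.

y_c = 3.25 ft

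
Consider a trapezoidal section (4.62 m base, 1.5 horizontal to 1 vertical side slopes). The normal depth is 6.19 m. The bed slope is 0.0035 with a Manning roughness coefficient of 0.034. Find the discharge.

With bottom width b = 4.62 m and side slope z = 1.5: A = (b + zy)y = (4.62 + 1.5×6.19)×6.19 = 86.07 m²; P = b + 2y√(1+z²) = 4.62 + 2×6.19×1.803 = 26.94 m.
Hydraulic radius R = A/P = 86.07/26.94 = 3.195 m.
Manning's equation: Q = (1/n) A R^(2/3) S^(1/2) = (1/0.034) × 86.07 × 3.195^(2/3) × 0.0035^(1/2) = 325 m³/s.

Q = 325 m³/s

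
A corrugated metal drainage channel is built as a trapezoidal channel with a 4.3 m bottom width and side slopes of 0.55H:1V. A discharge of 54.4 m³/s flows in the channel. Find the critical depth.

At critical depth, Q² T / (g A³) = 1, i.e. A³/T = Q²/g = 54.4²/9.81 = 301.7.
Try y = 2.68 m: A³/T = 511.2 — over.
Try y = 1.93 m: A³/T = 172.5 — short.
Try y = 2.29 m: A³/T = 302.6 — close enough.

y_c = 2.29 m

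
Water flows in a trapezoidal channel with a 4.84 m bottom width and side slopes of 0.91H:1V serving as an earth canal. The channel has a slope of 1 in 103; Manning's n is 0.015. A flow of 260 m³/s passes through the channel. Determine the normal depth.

Manning's equation rearranged: A R^(2/3) = nQ / (1·√S) = 0.015 × 260 / (√0.009709) = 39.58.
At y = 4.12 m: A R^(2/3) = 60.12 — too large.
At y = 3.31 m: A R^(2/3) = 39.66 — ≈ 39.58.

y_n = 3.31 m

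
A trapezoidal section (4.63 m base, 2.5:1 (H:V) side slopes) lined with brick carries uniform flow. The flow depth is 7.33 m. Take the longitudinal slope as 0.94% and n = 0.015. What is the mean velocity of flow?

With bottom width b = 4.63 m and side slope z = 2.5: A = (b + zy)y = (4.63 + 2.5×7.33)×7.33 = 168.3 m²; P = b + 2y√(1+z²) = 4.63 + 2×7.33×2.693 = 44.1 m.
Hydraulic radius R = A/P = 168.3/44.1 = 3.815 m.
From Manning's equation, V = (1/n) R^(2/3) S^(1/2) = (1/0.015) × 3.815^(2/3) × 0.0094^(1/2) = 15.8 m/s.

V = 15.8 m/s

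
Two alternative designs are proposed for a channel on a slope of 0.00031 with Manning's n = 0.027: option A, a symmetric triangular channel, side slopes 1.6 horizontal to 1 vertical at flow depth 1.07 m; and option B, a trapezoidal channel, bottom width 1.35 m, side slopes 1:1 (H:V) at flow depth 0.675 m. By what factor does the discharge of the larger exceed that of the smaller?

Channel A: For a triangular section with side slope z = 1.6: A = zy² = 1.6×1.07² = 1.832 m²; P = 2y√(1+z²) = 2×1.07×1.887 = 4.038 m. Hydraulic radius R = A/P = 1.832/4.038 = 0.4537 m. Q_A = (1/0.027)·1.832·0.4537^(2/3)·√0.00031 = 0.7053 m³/s.
Channel B: With bottom width b = 1.35 m and side slope z = 1: A = (b + zy)y = (1.35 + 1×0.675)×0.675 = 1.367 m²; P = b + 2y√(1+z²) = 1.35 + 2×0.675×1.414 = 3.259 m. Hydraulic radius R = A/P = 1.367/3.259 = 0.4194 m. Q_B = (1/0.027)·1.367·0.4194^(2/3)·√0.00031 = 0.4994 m³/s.
The larger discharge is 0.7053 m³/s and the smaller is 0.4994 m³/s; the ratio is 1.41.

1.41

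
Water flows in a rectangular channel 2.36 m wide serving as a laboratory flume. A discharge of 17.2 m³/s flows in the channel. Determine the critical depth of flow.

For a rectangular channel, critical depth y_c = (q²/g)^(1/3) where q = Q/b = 17.2/2.36 = 7.288 m²/s.
So y_c = (7.288²/9.81)^(1/3) = 1.76 m.

y_c = 1.76 m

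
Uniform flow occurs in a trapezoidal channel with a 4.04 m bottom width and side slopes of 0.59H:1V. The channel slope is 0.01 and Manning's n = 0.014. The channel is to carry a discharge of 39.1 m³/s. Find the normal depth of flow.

y_n = 1.26 m

Manning's equation rearranged: A R^(2/3) = nQ / (1·√S) = 0.014 × 39.1 / (√0.01) = 5.474.
Try y = 1.38 m: A R^(2/3) = 6.358 — too large.
Try y = 1.11 m: A R^(2/3) = 4.444 — too small.
Try y = 1.26 m: A R^(2/3) = 5.473 — matches.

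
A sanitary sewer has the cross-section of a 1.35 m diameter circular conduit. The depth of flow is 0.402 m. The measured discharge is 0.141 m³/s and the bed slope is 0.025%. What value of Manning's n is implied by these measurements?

n = 0.015

For a circular section of diameter D = 1.35 m at depth y = 0.402 m, the central angle is θ = 2 arccos(1 − 2y/D) = 2.309 rad. Then A = (D²/8)(θ − sin θ) = 0.3575 m² and P = Dθ/2 = 1.558 m.
Hydraulic radius R = A/P = 0.3575/1.558 = 0.2294 m.
Rearranging Manning's equation: n = (1/Q) A R^(2/3) S^(1/2) = (1/0.141) × 0.3575 × 0.2294^(2/3) × √0.00025 = 0.015.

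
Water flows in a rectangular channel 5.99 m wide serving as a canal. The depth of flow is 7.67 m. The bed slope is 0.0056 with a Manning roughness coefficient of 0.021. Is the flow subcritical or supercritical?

Flow area A = b·y = 5.99 × 7.67 = 45.94 m². Wetted perimeter P = b + 2y = 5.99 + 2×7.67 = 21.33 m.
Hydraulic radius R = A/P = 45.94/21.33 = 2.154 m.
V = (1/n) R^(2/3) √S = (1/0.021) × 2.154^(2/3) × √0.0056 = 5.943 m/s. Hydraulic depth D_h = A/T = 45.94/5.99 = 7.67 m.
Froude number Fr = V/√(g·D_h) = 5.943/√(9.81×7.67) = 0.685, which is less than 1, so the flow is subcritical.

subcritical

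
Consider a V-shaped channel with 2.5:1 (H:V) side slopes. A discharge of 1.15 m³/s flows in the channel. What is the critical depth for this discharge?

y_c = 0.533 m

At critical depth, Q² T / (g A³) = 1, i.e. A³/T = Q²/g = 1.15²/9.81 = 0.1348.
At y = 0.428 m: A³/T = 0.04488 — too small.
At y = 0.579 m: A³/T = 0.2033 — too large.
At y = 0.533 m: A³/T = 0.1344 — close enough.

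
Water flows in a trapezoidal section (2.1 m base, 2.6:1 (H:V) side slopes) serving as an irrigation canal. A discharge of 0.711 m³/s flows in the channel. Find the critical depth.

At critical depth, Q² T / (g A³) = 1, i.e. A³/T = Q²/g = 0.711²/9.81 = 0.05153.
Trying y = 0.166 m: A³/T = 0.02505 — too small.
Trying y = 0.264 m: A³/T = 0.1146 — too large.
Trying y = 0.207 m: A³/T = 0.05127 — ≈ 0.05153.

y_c = 0.207 m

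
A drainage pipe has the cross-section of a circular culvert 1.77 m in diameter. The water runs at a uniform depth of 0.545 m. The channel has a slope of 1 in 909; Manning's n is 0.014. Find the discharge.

Q = 0.697 m³/s

For a circular section of diameter D = 1.77 m at depth y = 0.545 m, the central angle is θ = 2 arccos(1 − 2y/D) = 2.353 rad. Then A = (D²/8)(θ − sin θ) = 0.6436 m² and P = Dθ/2 = 2.082 m.
Hydraulic radius R = A/P = 0.6436/2.082 = 0.3091 m.
Manning's equation: Q = (1/n) A R^(2/3) S^(1/2) = (1/0.014) × 0.6436 × 0.3091^(2/3) × 0.0011^(1/2) = 0.697 m³/s.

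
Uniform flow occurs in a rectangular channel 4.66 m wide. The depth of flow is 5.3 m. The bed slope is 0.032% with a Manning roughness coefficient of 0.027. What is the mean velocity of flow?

V = 0.913 m/s

Flow area A = b·y = 4.66 × 5.3 = 24.7 m². Wetted perimeter P = b + 2y = 4.66 + 2×5.3 = 15.26 m.
Hydraulic radius R = A/P = 24.7/15.26 = 1.618 m.
From Manning's equation, V = (1/n) R^(2/3) S^(1/2) = (1/0.027) × 1.618^(2/3) × 0.00032^(1/2) = 0.913 m/s.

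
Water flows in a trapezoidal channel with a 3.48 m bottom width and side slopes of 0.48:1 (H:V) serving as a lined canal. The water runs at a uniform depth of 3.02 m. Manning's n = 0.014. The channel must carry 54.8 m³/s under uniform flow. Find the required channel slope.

With bottom width b = 3.48 m and side slope z = 0.48: A = (b + zy)y = (3.48 + 0.48×3.02)×3.02 = 14.89 m²; P = b + 2y√(1+z²) = 3.48 + 2×3.02×1.109 = 10.18 m.
Hydraulic radius R = A/P = 14.89/10.18 = 1.462 m.
From Manning's equation, S = [nQ / (1 A R^(2/3))]² = [0.014 × 54.8 / (1 × 14.89 × 1.462^(2/3))]² = 0.0016.

S = 0.0016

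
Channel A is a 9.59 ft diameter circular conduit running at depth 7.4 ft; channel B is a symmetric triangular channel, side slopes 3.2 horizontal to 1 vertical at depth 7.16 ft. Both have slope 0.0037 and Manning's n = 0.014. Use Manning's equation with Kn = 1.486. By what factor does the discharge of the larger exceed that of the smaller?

Channel A: For a circular section of diameter D = 9.59 ft at depth y = 7.4 ft, the central angle is θ = 2 arccos(1 − 2y/D) = 4.29 rad. Then A = (D²/8)(θ − sin θ) = 59.81 ft² and P = Dθ/2 = 20.57 ft. Hydraulic radius R = A/P = 59.81/20.57 = 2.907 ft. Q_A = (1.486/0.014)·59.81·2.907^(2/3)·√0.0037 = 786.6 ft³/s.
Channel B: For a triangular section with side slope z = 3.2: A = zy² = 3.2×7.16² = 164 ft²; P = 2y√(1+z²) = 2×7.16×3.353 = 48.01 ft. Hydraulic radius R = A/P = 164/48.01 = 3.417 ft. Q_B = (1.486/0.014)·164·3.417^(2/3)·√0.0037 = 2403 ft³/s.
The larger discharge is 2403 ft³/s and the smaller is 786.6 ft³/s; the ratio is 3.05.

3.05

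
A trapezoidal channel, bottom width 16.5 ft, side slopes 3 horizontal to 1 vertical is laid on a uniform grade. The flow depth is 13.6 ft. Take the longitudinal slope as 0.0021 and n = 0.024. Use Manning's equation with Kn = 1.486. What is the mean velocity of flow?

V = 11 ft/s

With bottom width b = 16.5 ft and side slope z = 3: A = (b + zy)y = (16.5 + 3×13.6)×13.6 = 779.3 ft²; P = b + 2y√(1+z²) = 16.5 + 2×13.6×3.162 = 102.5 ft.
Hydraulic radius R = A/P = 779.3/102.5 = 7.602 ft.
From Manning's equation, V = (1.486/n) R^(2/3) S^(1/2) = (1.486/0.024) × 7.602^(2/3) × 0.0021^(1/2) = 11 ft/s.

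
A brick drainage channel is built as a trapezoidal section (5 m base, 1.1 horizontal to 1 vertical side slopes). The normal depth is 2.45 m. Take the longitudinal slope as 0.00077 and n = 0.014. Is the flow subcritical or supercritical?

With bottom width b = 5 m and side slope z = 1.1: A = (b + zy)y = (5 + 1.1×2.45)×2.45 = 18.85 m²; P = b + 2y√(1+z²) = 5 + 2×2.45×1.487 = 12.28 m.
Hydraulic radius R = A/P = 18.85/12.28 = 1.535 m.
V = (1/n) R^(2/3) √S = (1/0.014) × 1.535^(2/3) × √0.00077 = 2.637 m/s. Hydraulic depth D_h = A/T = 18.85/10.39 = 1.815 m.
Froude number Fr = V/√(g·D_h) = 2.637/√(9.81×1.815) = 0.625, which is less than 1, so the flow is subcritical.

subcritical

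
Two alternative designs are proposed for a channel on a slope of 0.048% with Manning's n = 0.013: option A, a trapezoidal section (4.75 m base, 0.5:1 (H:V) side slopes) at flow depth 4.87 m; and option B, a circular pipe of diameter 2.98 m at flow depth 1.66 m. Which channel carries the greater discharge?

Channel A: With bottom width b = 4.75 m and side slope z = 0.5: A = (b + zy)y = (4.75 + 0.5×4.87)×4.87 = 34.99 m²; P = b + 2y√(1+z²) = 4.75 + 2×4.87×1.118 = 15.64 m. Hydraulic radius R = A/P = 34.99/15.64 = 2.237 m. Q_A = (1/0.013)·34.99·2.237^(2/3)·√0.00048 = 100.9 m³/s.
Channel B: For a circular section of diameter D = 2.98 m at depth y = 1.66 m, the central angle is θ = 2 arccos(1 − 2y/D) = 3.37 rad. Then A = (D²/8)(θ − sin θ) = 3.993 m² and P = Dθ/2 = 5.022 m. Hydraulic radius R = A/P = 3.993/5.022 = 0.7951 m. Q_B = (1/0.013)·3.993·0.7951^(2/3)·√0.00048 = 5.775 m³/s.
Q_A = 100.9 m³/s vs Q_B = 5.775 m³/s, so channel A carries more.

channel A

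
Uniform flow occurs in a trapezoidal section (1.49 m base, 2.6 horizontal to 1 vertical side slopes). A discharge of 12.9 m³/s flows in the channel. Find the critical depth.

y_c = 1.13 m

At critical depth, Q² T / (g A³) = 1, i.e. A³/T = Q²/g = 12.9²/9.81 = 16.96.
At y = 0.804 m: A³/T = 4.206 — short.
At y = 1.13 m: A³/T = 17.01 — ≈ 16.96.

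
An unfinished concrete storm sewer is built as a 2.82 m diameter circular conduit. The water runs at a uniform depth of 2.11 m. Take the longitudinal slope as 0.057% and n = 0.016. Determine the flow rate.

Q = 6.71 m³/s

For a circular section of diameter D = 2.82 m at depth y = 2.11 m, the central angle is θ = 2 arccos(1 − 2y/D) = 4.181 rad. Then A = (D²/8)(θ − sin θ) = 5.013 m² and P = Dθ/2 = 5.895 m.
Hydraulic radius R = A/P = 5.013/5.895 = 0.8503 m.
Manning's equation: Q = (1/n) A R^(2/3) S^(1/2) = (1/0.016) × 5.013 × 0.8503^(2/3) × 0.00057^(1/2) = 6.71 m³/s.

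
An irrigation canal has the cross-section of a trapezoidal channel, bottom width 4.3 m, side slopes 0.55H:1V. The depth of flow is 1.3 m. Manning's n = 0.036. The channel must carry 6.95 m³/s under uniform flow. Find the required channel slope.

With bottom width b = 4.3 m and side slope z = 0.55: A = (b + zy)y = (4.3 + 0.55×1.3)×1.3 = 6.519 m²; P = b + 2y√(1+z²) = 4.3 + 2×1.3×1.141 = 7.267 m.
Hydraulic radius R = A/P = 6.519/7.267 = 0.8971 m.
From Manning's equation, S = [nQ / (1 A R^(2/3))]² = [0.036 × 6.95 / (1 × 6.519 × 0.8971^(2/3))]² = 0.0017.

S = 0.0017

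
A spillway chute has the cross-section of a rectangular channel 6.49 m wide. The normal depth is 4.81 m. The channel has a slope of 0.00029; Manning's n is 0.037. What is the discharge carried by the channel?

Flow area A = b·y = 6.49 × 4.81 = 31.22 m². Wetted perimeter P = b + 2y = 6.49 + 2×4.81 = 16.11 m.
Hydraulic radius R = A/P = 31.22/16.11 = 1.938 m.
Manning's equation: Q = (1/n) A R^(2/3) S^(1/2) = (1/0.037) × 31.22 × 1.938^(2/3) × 0.00029^(1/2) = 22.3 m³/s.

Q = 22.3 m³/s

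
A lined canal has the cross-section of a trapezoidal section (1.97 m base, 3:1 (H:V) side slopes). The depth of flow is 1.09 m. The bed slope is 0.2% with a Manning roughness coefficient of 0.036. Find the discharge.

Q = 5.29 m³/s

With bottom width b = 1.97 m and side slope z = 3: A = (b + zy)y = (1.97 + 3×1.09)×1.09 = 5.712 m²; P = b + 2y√(1+z²) = 1.97 + 2×1.09×3.162 = 8.864 m.
Hydraulic radius R = A/P = 5.712/8.864 = 0.6444 m.
Manning's equation: Q = (1/n) A R^(2/3) S^(1/2) = (1/0.036) × 5.712 × 0.6444^(2/3) × 0.002^(1/2) = 5.29 m³/s.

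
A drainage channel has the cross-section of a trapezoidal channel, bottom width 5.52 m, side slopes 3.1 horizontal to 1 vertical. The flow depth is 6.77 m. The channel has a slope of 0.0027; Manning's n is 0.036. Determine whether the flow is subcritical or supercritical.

With bottom width b = 5.52 m and side slope z = 3.1: A = (b + zy)y = (5.52 + 3.1×6.77)×6.77 = 179.5 m²; P = b + 2y√(1+z²) = 5.52 + 2×6.77×3.257 = 49.62 m.
Hydraulic radius R = A/P = 179.5/49.62 = 3.616 m.
V = (1/n) R^(2/3) √S = (1/0.036) × 3.616^(2/3) × √0.0027 = 3.401 m/s. Hydraulic depth D_h = A/T = 179.5/47.49 = 3.778 m.
Froude number Fr = V/√(g·D_h) = 3.401/√(9.81×3.778) = 0.559, which is less than 1, so the flow is subcritical.

subcritical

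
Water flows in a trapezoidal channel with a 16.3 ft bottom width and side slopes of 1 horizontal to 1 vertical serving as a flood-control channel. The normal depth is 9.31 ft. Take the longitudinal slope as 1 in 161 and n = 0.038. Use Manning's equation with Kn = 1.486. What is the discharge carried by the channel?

With bottom width b = 16.3 ft and side slope z = 1: A = (b + zy)y = (16.3 + 1×9.31)×9.31 = 238.4 ft²; P = b + 2y√(1+z²) = 16.3 + 2×9.31×1.414 = 42.63 ft.
Hydraulic radius R = A/P = 238.4/42.63 = 5.593 ft.
Manning's equation: Q = (1.486/n) A R^(2/3) S^(1/2) = (1.486/0.038) × 238.4 × 5.593^(2/3) × 0.006211^(1/2) = 2320 ft³/s.

Q = 2320 ft³/s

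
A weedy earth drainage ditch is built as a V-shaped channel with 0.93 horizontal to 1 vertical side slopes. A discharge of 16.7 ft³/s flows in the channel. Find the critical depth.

At critical depth, Q² T / (g A³) = 1, i.e. A³/T = Q²/g = 16.7²/32.2 = 8.661.
At y = 2.13 ft: A³/T = 18.96 — over.
At y = 1.62 ft: A³/T = 4.825 — short.
At y = 1.82 ft: A³/T = 8.636 — ≈ 8.661.

y_c = 1.82 ft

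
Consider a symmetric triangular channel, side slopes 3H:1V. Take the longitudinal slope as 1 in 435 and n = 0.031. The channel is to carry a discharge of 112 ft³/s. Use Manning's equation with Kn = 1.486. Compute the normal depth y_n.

Manning's equation rearranged: A R^(2/3) = nQ / (1.486·√S) = 0.031 × 112 / (1.486 × √0.002299) = 48.73.
Trying y = 2.87 ft: A R^(2/3) = 30.35 — too small.
Trying y = 4.22 ft: A R^(2/3) = 84.86 — too large.
Trying y = 3.43 ft: A R^(2/3) = 48.82 — close enough.

y_n = 3.43 ft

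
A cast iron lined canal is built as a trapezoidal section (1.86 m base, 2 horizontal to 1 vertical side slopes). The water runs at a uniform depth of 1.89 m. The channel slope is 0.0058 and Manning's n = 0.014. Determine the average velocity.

With bottom width b = 1.86 m and side slope z = 2: A = (b + zy)y = (1.86 + 2×1.89)×1.89 = 10.66 m²; P = b + 2y√(1+z²) = 1.86 + 2×1.89×2.236 = 10.31 m.
Hydraulic radius R = A/P = 10.66/10.31 = 1.034 m.
From Manning's equation, V = (1/n) R^(2/3) S^(1/2) = (1/0.014) × 1.034^(2/3) × 0.0058^(1/2) = 5.56 m/s.

V = 5.56 m/s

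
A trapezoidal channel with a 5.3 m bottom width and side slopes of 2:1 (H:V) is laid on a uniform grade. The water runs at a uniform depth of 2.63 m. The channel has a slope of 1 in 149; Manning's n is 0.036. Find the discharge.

Q = 87.5 m³/s

With bottom width b = 5.3 m and side slope z = 2: A = (b + zy)y = (5.3 + 2×2.63)×2.63 = 27.77 m²; P = b + 2y√(1+z²) = 5.3 + 2×2.63×2.236 = 17.06 m.
Hydraulic radius R = A/P = 27.77/17.06 = 1.628 m.
Manning's equation: Q = (1/n) A R^(2/3) S^(1/2) = (1/0.036) × 27.77 × 1.628^(2/3) × 0.006711^(1/2) = 87.5 m³/s.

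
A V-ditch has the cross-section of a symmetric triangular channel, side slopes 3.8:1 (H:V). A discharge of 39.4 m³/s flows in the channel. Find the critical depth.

At critical depth, Q² T / (g A³) = 1, i.e. A³/T = Q²/g = 39.4²/9.81 = 158.2.
Trying y = 1.66 m: A³/T = 91.01 — short.
Trying y = 2.05 m: A³/T = 261.4 — over.
Trying y = 1.85 m: A³/T = 156.5 — matches.

y_c = 1.85 m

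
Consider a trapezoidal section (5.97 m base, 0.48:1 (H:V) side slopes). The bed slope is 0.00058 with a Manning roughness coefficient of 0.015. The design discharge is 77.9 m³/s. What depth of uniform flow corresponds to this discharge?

y_n = 3.83 m

Manning's equation rearranged: A R^(2/3) = nQ / (1·√S) = 0.015 × 77.9 / (√0.00058) = 48.52.
At y = 3.08 m: A R^(2/3) = 33.84 — low.
At y = 4.58 m: A R^(2/3) = 65.55 — high.
At y = 3.83 m: A R^(2/3) = 48.53 — matches.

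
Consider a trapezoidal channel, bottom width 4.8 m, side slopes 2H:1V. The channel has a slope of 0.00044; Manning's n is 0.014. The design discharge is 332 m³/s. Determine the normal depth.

Manning's equation rearranged: A R^(2/3) = nQ / (1·√S) = 0.014 × 332 / (√0.00044) = 221.6.
Try y = 5.36 m: A R^(2/3) = 168.8 — too small.
Try y = 7.02 m: A R^(2/3) = 313.8 — too large.
Try y = 6.04 m: A R^(2/3) = 221.6 — close enough.

y_n = 6.04 m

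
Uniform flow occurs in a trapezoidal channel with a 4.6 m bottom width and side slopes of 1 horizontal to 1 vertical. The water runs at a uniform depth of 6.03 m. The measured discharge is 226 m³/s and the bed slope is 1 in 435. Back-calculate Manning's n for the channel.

With bottom width b = 4.6 m and side slope z = 1: A = (b + zy)y = (4.6 + 1×6.03)×6.03 = 64.1 m²; P = b + 2y√(1+z²) = 4.6 + 2×6.03×1.414 = 21.66 m.
Hydraulic radius R = A/P = 64.1/21.66 = 2.96 m.
Rearranging Manning's equation: n = (1/Q) A R^(2/3) S^(1/2) = (1/226) × 64.1 × 2.96^(2/3) × √0.002299 = 0.028.

n = 0.028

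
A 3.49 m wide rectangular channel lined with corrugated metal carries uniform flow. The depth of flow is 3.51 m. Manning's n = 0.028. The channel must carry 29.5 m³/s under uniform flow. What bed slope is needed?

Flow area A = b·y = 3.49 × 3.51 = 12.25 m². Wetted perimeter P = b + 2y = 3.49 + 2×3.51 = 10.51 m.
Hydraulic radius R = A/P = 12.25/10.51 = 1.166 m.
From Manning's equation, S = [nQ / (1 A R^(2/3))]² = [0.028 × 29.5 / (1 × 12.25 × 1.166^(2/3))]² = 0.00371.

S = 0.00371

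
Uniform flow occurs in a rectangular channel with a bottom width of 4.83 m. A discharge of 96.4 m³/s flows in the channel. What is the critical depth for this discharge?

y_c = 3.44 m

For a rectangular channel, critical depth y_c = (q²/g)^(1/3) where q = Q/b = 96.4/4.83 = 19.96 m²/s.
So y_c = (19.96²/9.81)^(1/3) = 3.44 m.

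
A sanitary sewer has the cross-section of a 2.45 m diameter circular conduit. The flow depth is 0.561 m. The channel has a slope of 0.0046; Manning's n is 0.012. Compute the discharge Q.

Q = 2.21 m³/s

For a circular section of diameter D = 2.45 m at depth y = 0.561 m, the central angle is θ = 2 arccos(1 − 2y/D) = 1.996 rad. Then A = (D²/8)(θ − sin θ) = 0.814 m² and P = Dθ/2 = 2.445 m.
Hydraulic radius R = A/P = 0.814/2.445 = 0.3329 m.
Manning's equation: Q = (1/n) A R^(2/3) S^(1/2) = (1/0.012) × 0.814 × 0.3329^(2/3) × 0.0046^(1/2) = 2.21 m³/s.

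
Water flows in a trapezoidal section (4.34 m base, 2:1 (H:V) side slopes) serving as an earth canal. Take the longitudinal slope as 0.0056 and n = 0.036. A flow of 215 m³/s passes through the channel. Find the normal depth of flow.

y_n = 4.39 m

Manning's equation rearranged: A R^(2/3) = nQ / (1·√S) = 0.036 × 215 / (√0.0056) = 103.4.
Try y = 5.11 m: A R^(2/3) = 145.5 — too large.
Try y = 3.92 m: A R^(2/3) = 80.35 — too small.
Try y = 4.39 m: A R^(2/3) = 103.3 — matches.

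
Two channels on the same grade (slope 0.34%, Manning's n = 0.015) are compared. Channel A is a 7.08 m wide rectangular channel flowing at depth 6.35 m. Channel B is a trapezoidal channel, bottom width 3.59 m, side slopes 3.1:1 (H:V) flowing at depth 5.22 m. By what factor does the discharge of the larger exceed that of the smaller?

2.6

Channel A: Flow area A = b·y = 7.08 × 6.35 = 44.96 m². Wetted perimeter P = b + 2y = 7.08 + 2×6.35 = 19.78 m. Hydraulic radius R = A/P = 44.96/19.78 = 2.273 m. Q_A = (1/0.015)·44.96·2.273^(2/3)·√0.0034 = 302.1 m³/s.
Channel B: With bottom width b = 3.59 m and side slope z = 3.1: A = (b + zy)y = (3.59 + 3.1×5.22)×5.22 = 103.2 m²; P = b + 2y√(1+z²) = 3.59 + 2×5.22×3.257 = 37.6 m. Hydraulic radius R = A/P = 103.2/37.6 = 2.745 m. Q_B = (1/0.015)·103.2·2.745^(2/3)·√0.0034 = 786.6 m³/s.
The larger discharge is 786.6 m³/s and the smaller is 302.1 m³/s; the ratio is 2.6.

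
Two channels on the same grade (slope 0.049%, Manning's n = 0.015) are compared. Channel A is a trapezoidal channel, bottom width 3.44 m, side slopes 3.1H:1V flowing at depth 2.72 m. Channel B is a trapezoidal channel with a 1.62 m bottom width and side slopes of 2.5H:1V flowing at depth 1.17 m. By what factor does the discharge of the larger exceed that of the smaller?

10.5

Channel A: With bottom width b = 3.44 m and side slope z = 3.1: A = (b + zy)y = (3.44 + 3.1×2.72)×2.72 = 32.29 m²; P = b + 2y√(1+z²) = 3.44 + 2×2.72×3.257 = 21.16 m. Hydraulic radius R = A/P = 32.29/21.16 = 1.526 m. Q_A = (1/0.015)·32.29·1.526^(2/3)·√0.00049 = 63.17 m³/s.
Channel B: With bottom width b = 1.62 m and side slope z = 2.5: A = (b + zy)y = (1.62 + 2.5×1.17)×1.17 = 5.318 m²; P = b + 2y√(1+z²) = 1.62 + 2×1.17×2.693 = 7.921 m. Hydraulic radius R = A/P = 5.318/7.921 = 0.6714 m. Q_B = (1/0.015)·5.318·0.6714^(2/3)·√0.00049 = 6.017 m³/s.
The larger discharge is 63.17 m³/s and the smaller is 6.017 m³/s; the ratio is 10.5.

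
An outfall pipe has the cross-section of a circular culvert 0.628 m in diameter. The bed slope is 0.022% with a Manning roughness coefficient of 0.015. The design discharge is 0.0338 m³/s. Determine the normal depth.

Manning's equation rearranged: A R^(2/3) = nQ / (1·√S) = 0.015 × 0.0338 / (√0.00022) = 0.03418.
Trying y = 0.306 m: A R^(2/3) = 0.04313 — over.
Trying y = 0.268 m: A R^(2/3) = 0.03416 — matches.

y_n = 0.268 m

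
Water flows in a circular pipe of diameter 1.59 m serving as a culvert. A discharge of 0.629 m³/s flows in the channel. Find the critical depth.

At critical depth, Q² T / (g A³) = 1, i.e. A³/T = Q²/g = 0.629²/9.81 = 0.04033.
At y = 0.434 m: A³/T = 0.0598 — high.
At y = 0.317 m: A³/T = 0.01754 — low.
At y = 0.392 m: A³/T = 0.04023 — close enough.

y_c = 0.392 m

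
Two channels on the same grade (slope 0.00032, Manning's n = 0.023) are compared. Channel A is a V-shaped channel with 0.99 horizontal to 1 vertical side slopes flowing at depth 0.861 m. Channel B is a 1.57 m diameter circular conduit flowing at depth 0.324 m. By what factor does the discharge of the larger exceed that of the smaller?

Channel A: For a triangular section with side slope z = 0.99: A = zy² = 0.99×0.861² = 0.7339 m²; P = 2y√(1+z²) = 2×0.861×1.407 = 2.423 m. Hydraulic radius R = A/P = 0.7339/2.423 = 0.3029 m. Q_A = (1/0.023)·0.7339·0.3029^(2/3)·√0.00032 = 0.2574 m³/s.
Channel B: For a circular section of diameter D = 1.57 m at depth y = 0.324 m, the central angle is θ = 2 arccos(1 − 2y/D) = 1.886 rad. Then A = (D²/8)(θ − sin θ) = 0.2883 m² and P = Dθ/2 = 1.481 m. Hydraulic radius R = A/P = 0.2883/1.481 = 0.1947 m. Q_B = (1/0.023)·0.2883·0.1947^(2/3)·√0.00032 = 0.07531 m³/s.
The larger discharge is 0.2574 m³/s and the smaller is 0.07531 m³/s; the ratio is 3.42.

3.42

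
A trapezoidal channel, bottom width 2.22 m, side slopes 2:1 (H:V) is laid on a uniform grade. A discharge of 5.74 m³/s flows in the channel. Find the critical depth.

y_c = 0.707 m

At critical depth, Q² T / (g A³) = 1, i.e. A³/T = Q²/g = 5.74²/9.81 = 3.359.
Trying y = 0.532 m: A³/T = 1.226 — low.
Trying y = 0.773 m: A³/T = 4.644 — high.
Trying y = 0.707 m: A³/T = 3.36 — matches.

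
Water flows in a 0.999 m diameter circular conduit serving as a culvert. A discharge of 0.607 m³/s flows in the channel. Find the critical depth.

At critical depth, Q² T / (g A³) = 1, i.e. A³/T = Q²/g = 0.607²/9.81 = 0.03756.
At y = 0.384 m: A³/T = 0.022 — too small.
At y = 0.555 m: A³/T = 0.09011 — too large.
At y = 0.441 m: A³/T = 0.03742 — ≈ 0.03756.

y_c = 0.441 m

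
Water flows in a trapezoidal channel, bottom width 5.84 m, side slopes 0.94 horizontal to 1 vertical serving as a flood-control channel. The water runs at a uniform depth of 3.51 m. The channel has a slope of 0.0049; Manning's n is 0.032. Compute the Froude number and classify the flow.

subcritical

With bottom width b = 5.84 m and side slope z = 0.94: A = (b + zy)y = (5.84 + 0.94×3.51)×3.51 = 32.08 m²; P = b + 2y√(1+z²) = 5.84 + 2×3.51×1.372 = 15.47 m.
Hydraulic radius R = A/P = 32.08/15.47 = 2.073 m.
V = (1/n) R^(2/3) √S = (1/0.032) × 2.073^(2/3) × √0.0049 = 3.556 m/s. Hydraulic depth D_h = A/T = 32.08/12.44 = 2.579 m.
Froude number Fr = V/√(g·D_h) = 3.556/√(9.81×2.579) = 0.707, which is less than 1, so the flow is subcritical.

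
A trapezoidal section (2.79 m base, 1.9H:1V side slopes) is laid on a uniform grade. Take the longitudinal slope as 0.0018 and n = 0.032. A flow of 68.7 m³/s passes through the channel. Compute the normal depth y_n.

y_n = 3.56 m

Manning's equation rearranged: A R^(2/3) = nQ / (1·√S) = 0.032 × 68.7 / (√0.0018) = 51.82.
At y = 4.51 m: A R^(2/3) = 89.58 — over.
At y = 3.05 m: A R^(2/3) = 36.53 — short.
At y = 3.56 m: A R^(2/3) = 51.84 — matches.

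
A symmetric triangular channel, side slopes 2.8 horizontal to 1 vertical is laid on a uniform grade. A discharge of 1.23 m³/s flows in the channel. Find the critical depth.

At critical depth, Q² T / (g A³) = 1, i.e. A³/T = Q²/g = 1.23²/9.81 = 0.1542.
Trying y = 0.576 m: A³/T = 0.2485 — over.
Trying y = 0.39 m: A³/T = 0.03537 — short.
Trying y = 0.524 m: A³/T = 0.1549 — close enough.

y_c = 0.524 m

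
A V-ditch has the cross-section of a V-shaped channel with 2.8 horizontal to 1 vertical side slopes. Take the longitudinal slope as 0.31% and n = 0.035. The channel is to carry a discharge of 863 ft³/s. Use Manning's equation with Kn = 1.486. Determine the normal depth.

Manning's equation rearranged: A R^(2/3) = nQ / (1.486·√S) = 0.035 × 863 / (1.486 × √0.0031) = 365.1.
Trying y = 8.87 ft: A R^(2/3) = 571.3 — high.
Trying y = 6.28 ft: A R^(2/3) = 227.5 — low.
Trying y = 7.5 ft: A R^(2/3) = 365.2 — close enough.

y_n = 7.5 ft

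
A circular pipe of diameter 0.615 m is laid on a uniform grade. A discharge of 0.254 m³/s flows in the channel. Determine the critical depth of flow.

y_c = 0.325 m

At critical depth, Q² T / (g A³) = 1, i.e. A³/T = Q²/g = 0.254²/9.81 = 0.006577.
At y = 0.376 m: A³/T = 0.0115 — too large.
At y = 0.226 m: A³/T = 0.001636 — too small.
At y = 0.325 m: A³/T = 0.006582 — ≈ 0.006577.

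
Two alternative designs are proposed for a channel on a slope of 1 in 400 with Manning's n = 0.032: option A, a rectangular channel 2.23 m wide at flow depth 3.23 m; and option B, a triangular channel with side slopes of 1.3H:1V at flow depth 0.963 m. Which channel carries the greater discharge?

Channel A: Flow area A = b·y = 2.23 × 3.23 = 7.203 m². Wetted perimeter P = b + 2y = 2.23 + 2×3.23 = 8.69 m. Hydraulic radius R = A/P = 7.203/8.69 = 0.8289 m. Q_A = (1/0.032)·7.203·0.8289^(2/3)·√0.0025 = 9.931 m³/s.
Channel B: For a triangular section with side slope z = 1.3: A = zy² = 1.3×0.963² = 1.206 m²; P = 2y√(1+z²) = 2×0.963×1.64 = 3.159 m. Hydraulic radius R = A/P = 1.206/3.159 = 0.3816 m. Q_B = (1/0.032)·1.206·0.3816^(2/3)·√0.0025 = 0.9911 m³/s.
Q_A = 9.931 m³/s vs Q_B = 0.9911 m³/s, so channel A carries more.

channel A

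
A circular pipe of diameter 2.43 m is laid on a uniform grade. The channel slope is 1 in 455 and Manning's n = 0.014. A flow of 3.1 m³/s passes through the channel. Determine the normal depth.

y_n = 0.877 m

Manning's equation rearranged: A R^(2/3) = nQ / (1·√S) = 0.014 × 3.1 / (√0.002198) = 0.9258.
At y = 0.987 m: A R^(2/3) = 1.153 — high.
At y = 0.761 m: A R^(2/3) = 0.7078 — low.
At y = 0.877 m: A R^(2/3) = 0.9266 — matches.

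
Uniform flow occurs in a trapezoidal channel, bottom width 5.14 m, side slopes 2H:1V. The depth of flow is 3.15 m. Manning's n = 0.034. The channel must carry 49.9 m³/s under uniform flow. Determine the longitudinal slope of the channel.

S = 0.000959

With bottom width b = 5.14 m and side slope z = 2: A = (b + zy)y = (5.14 + 2×3.15)×3.15 = 36.04 m²; P = b + 2y√(1+z²) = 5.14 + 2×3.15×2.236 = 19.23 m.
Hydraulic radius R = A/P = 36.04/19.23 = 1.874 m.
From Manning's equation, S = [nQ / (1 A R^(2/3))]² = [0.034 × 49.9 / (1 × 36.04 × 1.874^(2/3))]² = 0.000959.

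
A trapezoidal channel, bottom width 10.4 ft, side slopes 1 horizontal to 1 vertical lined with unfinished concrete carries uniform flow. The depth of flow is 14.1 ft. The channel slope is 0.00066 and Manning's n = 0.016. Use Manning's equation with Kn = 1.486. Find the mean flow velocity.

With bottom width b = 10.4 ft and side slope z = 1: A = (b + zy)y = (10.4 + 1×14.1)×14.1 = 345.4 ft²; P = b + 2y√(1+z²) = 10.4 + 2×14.1×1.414 = 50.28 ft.
Hydraulic radius R = A/P = 345.4/50.28 = 6.87 ft.
From Manning's equation, V = (1.486/n) R^(2/3) S^(1/2) = (1.486/0.016) × 6.87^(2/3) × 0.00066^(1/2) = 8.62 ft/s.

V = 8.62 ft/s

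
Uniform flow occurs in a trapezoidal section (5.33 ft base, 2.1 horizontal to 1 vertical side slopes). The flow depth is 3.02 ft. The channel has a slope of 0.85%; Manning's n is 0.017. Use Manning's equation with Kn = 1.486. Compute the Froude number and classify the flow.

supercritical

With bottom width b = 5.33 ft and side slope z = 2.1: A = (b + zy)y = (5.33 + 2.1×3.02)×3.02 = 35.25 ft²; P = b + 2y√(1+z²) = 5.33 + 2×3.02×2.326 = 19.38 ft.
Hydraulic radius R = A/P = 35.25/19.38 = 1.819 ft.
V = (1.486/n) R^(2/3) √S = (1.486/0.017) × 1.819^(2/3) × √0.0085 = 12.01 ft/s. Hydraulic depth D_h = A/T = 35.25/18.01 = 1.957 ft.
Froude number Fr = V/√(g·D_h) = 12.01/√(32.2×1.957) = 1.51, which is greater than 1, so the flow is supercritical.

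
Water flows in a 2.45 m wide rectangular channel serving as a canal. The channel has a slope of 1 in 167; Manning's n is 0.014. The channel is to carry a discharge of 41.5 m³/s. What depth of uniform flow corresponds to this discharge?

y_n = 3.3 m

Manning's equation rearranged: A R^(2/3) = nQ / (1·√S) = 0.014 × 41.5 / (√0.005988) = 7.508.
At y = 2.69 m: A R^(2/3) = 5.875 — low.
At y = 3.77 m: A R^(2/3) = 8.766 — high.
At y = 3.3 m: A R^(2/3) = 7.5 — ≈ 7.508.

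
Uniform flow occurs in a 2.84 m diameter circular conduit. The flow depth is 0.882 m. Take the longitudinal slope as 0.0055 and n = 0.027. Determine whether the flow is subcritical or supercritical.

For a circular section of diameter D = 2.84 m at depth y = 0.882 m, the central angle is θ = 2 arccos(1 − 2y/D) = 2.364 rad. Then A = (D²/8)(θ − sin θ) = 1.677 m² and P = Dθ/2 = 3.357 m.
Hydraulic radius R = A/P = 1.677/3.357 = 0.4994 m.
V = (1/n) R^(2/3) √S = (1/0.027) × 0.4994^(2/3) × √0.0055 = 1.729 m/s. Hydraulic depth D_h = A/T = 1.677/2.628 = 0.638 m.
Froude number Fr = V/√(g·D_h) = 1.729/√(9.81×0.638) = 0.691, which is less than 1, so the flow is subcritical.

subcritical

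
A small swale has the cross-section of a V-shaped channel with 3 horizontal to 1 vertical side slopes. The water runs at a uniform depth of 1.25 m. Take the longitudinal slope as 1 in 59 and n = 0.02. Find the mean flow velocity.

V = 4.59 m/s

For a triangular section with side slope z = 3: A = zy² = 3×1.25² = 4.688 m²; P = 2y√(1+z²) = 2×1.25×3.162 = 7.906 m.
Hydraulic radius R = A/P = 4.688/7.906 = 0.5929 m.
From Manning's equation, V = (1/n) R^(2/3) S^(1/2) = (1/0.02) × 0.5929^(2/3) × 0.01695^(1/2) = 4.59 m/s.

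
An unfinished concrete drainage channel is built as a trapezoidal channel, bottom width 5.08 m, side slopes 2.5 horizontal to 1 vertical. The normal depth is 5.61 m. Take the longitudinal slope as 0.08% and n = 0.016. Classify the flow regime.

subcritical

With bottom width b = 5.08 m and side slope z = 2.5: A = (b + zy)y = (5.08 + 2.5×5.61)×5.61 = 107.2 m²; P = b + 2y√(1+z²) = 5.08 + 2×5.61×2.693 = 35.29 m.
Hydraulic radius R = A/P = 107.2/35.29 = 3.037 m.
V = (1/n) R^(2/3) √S = (1/0.016) × 3.037^(2/3) × √0.0008 = 3.707 m/s. Hydraulic depth D_h = A/T = 107.2/33.13 = 3.235 m.
Froude number Fr = V/√(g·D_h) = 3.707/√(9.81×3.235) = 0.658, which is less than 1, so the flow is subcritical.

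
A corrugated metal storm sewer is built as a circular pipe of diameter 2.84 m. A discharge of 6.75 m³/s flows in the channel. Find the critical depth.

At critical depth, Q² T / (g A³) = 1, i.e. A³/T = Q²/g = 6.75²/9.81 = 4.644.
At y = 0.881 m: A³/T = 1.786 — too small.
At y = 1.33 m: A³/T = 8.712 — too large.
At y = 1.13 m: A³/T = 4.665 — close enough.

y_c = 1.13 m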